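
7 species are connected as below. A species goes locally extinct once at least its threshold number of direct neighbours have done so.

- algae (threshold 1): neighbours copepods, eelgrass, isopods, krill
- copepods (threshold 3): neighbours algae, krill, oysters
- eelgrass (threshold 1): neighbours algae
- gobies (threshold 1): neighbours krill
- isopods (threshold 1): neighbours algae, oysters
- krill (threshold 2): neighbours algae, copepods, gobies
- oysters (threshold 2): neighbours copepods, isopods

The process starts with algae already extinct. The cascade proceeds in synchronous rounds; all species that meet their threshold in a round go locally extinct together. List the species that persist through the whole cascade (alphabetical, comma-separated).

Round 1 — algae goes locally extinct (initial).
Round 2 — checking thresholds:
  copepods: 1 of 3 neighbours < 3, holds.
  eelgrass: 1 of 1 neighbours ≥ 1, goes locally extinct.
  isopods: 1 of 2 neighbours ≥ 1, goes locally extinct.
  krill: 1 of 3 neighbours < 2, holds.
Round 3 — no new extinctions; cascade stops.

copepods, gobies, krill, oysters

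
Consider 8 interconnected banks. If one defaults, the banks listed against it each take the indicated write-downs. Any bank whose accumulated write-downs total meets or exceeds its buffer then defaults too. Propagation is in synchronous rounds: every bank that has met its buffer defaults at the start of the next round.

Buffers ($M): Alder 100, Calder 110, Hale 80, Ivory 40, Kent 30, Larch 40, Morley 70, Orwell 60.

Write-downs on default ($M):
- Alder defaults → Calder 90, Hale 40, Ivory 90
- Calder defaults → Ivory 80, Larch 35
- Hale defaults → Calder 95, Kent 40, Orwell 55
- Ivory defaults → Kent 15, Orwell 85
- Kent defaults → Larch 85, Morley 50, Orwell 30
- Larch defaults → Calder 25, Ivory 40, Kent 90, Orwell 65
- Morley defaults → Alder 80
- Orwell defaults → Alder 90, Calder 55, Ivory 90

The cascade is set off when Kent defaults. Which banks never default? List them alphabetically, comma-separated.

Round 1 — Kent defaults (initial).
  Larch: +85 → 85 ≥ 40
  Morley: +50 → 50 < 70
  Orwell: +30 → 30 < 60
Round 2 — Larch defaults.
  Calder: +25 → 25 < 110
  Ivory: +40 → 40 ≥ 40
  Orwell: +65 → 95 ≥ 60
Round 3 — Ivory, Orwell default.
  Alder: +90 → 90 < 100
  Calder: +55 → 80 < 110
No further defaults.

Alder, Calder, Hale, Morley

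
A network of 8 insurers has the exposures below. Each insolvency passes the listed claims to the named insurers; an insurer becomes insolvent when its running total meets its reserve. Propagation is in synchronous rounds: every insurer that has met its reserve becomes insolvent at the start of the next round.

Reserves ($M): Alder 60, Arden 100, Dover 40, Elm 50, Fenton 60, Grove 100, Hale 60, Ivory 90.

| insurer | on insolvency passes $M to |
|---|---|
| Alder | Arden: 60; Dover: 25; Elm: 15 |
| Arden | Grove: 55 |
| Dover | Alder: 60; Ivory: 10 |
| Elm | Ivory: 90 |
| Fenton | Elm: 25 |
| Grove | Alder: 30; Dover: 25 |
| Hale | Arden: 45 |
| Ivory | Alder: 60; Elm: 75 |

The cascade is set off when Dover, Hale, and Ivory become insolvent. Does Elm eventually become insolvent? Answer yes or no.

yes

Round 1 — Dover, Hale, Ivory become insolvent (initial).
  Alder: +60+60 → 120 ≥ 60
  Arden: +45 → 45 < 100
  Elm: +75 → 75 ≥ 50
Round 2 — Alder, Elm become insolvent.
  Arden: +60 → 105 ≥ 100
Round 3 — Arden becomes insolvent.
  Grove: +55 → 55 < 100
No further insolvencies.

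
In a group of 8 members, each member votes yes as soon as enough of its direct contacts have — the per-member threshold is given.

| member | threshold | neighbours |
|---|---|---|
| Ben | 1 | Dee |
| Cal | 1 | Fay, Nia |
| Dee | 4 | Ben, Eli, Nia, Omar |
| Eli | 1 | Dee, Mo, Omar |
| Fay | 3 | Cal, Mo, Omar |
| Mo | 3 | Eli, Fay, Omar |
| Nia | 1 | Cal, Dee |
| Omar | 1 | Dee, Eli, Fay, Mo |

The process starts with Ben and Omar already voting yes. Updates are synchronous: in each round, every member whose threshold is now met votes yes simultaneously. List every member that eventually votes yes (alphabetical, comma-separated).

Round 1 — Ben, Omar vote yes (initial).
Round 2 — checking thresholds:
  Dee: 2 of 4 neighbours < 4, holds.
  Eli: 1 of 3 neighbours ≥ 1, votes yes.
  Fay: 1 of 3 neighbours < 3, holds.
  Mo: 1 of 3 neighbours < 3, holds.
Round 3 — no new yes votes; cascade stops.

Ben, Eli, Omar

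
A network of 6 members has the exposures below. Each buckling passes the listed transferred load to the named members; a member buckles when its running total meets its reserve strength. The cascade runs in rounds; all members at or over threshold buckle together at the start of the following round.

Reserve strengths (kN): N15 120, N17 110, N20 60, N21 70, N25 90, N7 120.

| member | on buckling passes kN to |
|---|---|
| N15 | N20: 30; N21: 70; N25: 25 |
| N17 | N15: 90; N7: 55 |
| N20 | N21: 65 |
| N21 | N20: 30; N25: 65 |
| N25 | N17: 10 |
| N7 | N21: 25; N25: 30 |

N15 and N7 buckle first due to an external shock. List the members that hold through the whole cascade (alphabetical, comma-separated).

N17

Round 1 — N15, N7 buckle (initial).
  N20: +30 → 30 < 60
  N21: +70+25 → 95 ≥ 70
  N25: +25+30 → 55 < 90
Round 2 — N21 buckles.
  N20: +30 → 60 ≥ 60
  N25: +65 → 120 ≥ 90
Round 3 — N20, N25 buckle.
  N17: +10 → 10 < 110
No further bucklings.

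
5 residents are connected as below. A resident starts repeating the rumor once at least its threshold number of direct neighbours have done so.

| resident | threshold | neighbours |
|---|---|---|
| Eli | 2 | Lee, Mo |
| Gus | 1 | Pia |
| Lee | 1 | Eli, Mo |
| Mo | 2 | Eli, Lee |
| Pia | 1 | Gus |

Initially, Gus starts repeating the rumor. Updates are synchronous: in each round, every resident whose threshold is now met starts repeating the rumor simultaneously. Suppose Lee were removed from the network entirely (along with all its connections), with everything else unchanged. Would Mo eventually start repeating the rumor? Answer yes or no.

With Lee removed:
Round 1 — Gus starts repeating the rumor (initial).
Round 2 — checking thresholds:
  Pia: 1 of 1 neighbours ≥ 1, starts repeating the rumor.
Round 3 — no new spreads; cascade stops.

no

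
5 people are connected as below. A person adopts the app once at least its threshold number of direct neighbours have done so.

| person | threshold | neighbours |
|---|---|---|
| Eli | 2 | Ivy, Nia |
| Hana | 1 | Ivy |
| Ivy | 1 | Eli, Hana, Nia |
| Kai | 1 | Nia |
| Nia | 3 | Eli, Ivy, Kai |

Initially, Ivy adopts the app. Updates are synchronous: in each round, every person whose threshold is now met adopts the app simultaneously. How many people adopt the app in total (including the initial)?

2

Round 1 — Ivy adopts the app (initial).
Round 2 — checking thresholds:
  Eli: 1 of 2 neighbours < 2, not yet.
  Hana: 1 of 1 neighbours ≥ 1, adopts the app.
  Nia: 1 of 3 neighbours < 3, not yet.
Round 3 — no new adoptions; cascade stops.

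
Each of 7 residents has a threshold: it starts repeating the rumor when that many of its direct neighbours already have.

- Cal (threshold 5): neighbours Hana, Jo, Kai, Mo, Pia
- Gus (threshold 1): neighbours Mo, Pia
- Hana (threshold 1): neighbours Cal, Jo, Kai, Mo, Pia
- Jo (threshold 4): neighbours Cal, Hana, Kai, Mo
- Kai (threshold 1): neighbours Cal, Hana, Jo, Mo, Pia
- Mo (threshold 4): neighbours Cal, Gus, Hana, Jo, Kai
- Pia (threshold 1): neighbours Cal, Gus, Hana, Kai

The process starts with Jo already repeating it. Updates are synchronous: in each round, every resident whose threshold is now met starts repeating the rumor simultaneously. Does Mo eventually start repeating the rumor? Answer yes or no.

yes

Round 1 — Jo starts repeating the rumor (initial).
Round 2 — checking thresholds:
  Cal: 1 of 5 neighbours < 5, holds.
  Hana: 1 of 5 neighbours ≥ 1, starts repeating the rumor.
  Kai: 1 of 5 neighbours ≥ 1, starts repeating the rumor.
  Mo: 1 of 5 neighbours < 4, holds.
Round 3 — checking thresholds:
  Cal: 3 of 5 neighbours < 5, holds.
  Mo: 3 of 5 neighbours < 4, holds.
  Pia: 2 of 4 neighbours ≥ 1, starts repeating the rumor.
Round 4 — checking thresholds:
  Cal: 4 of 5 neighbours < 5, holds.
  Gus: 1 of 2 neighbours ≥ 1, starts repeating the rumor.
  Mo: 3 of 5 neighbours < 4, holds.
Round 5 — checking thresholds:
  Cal: 4 of 5 neighbours < 5, holds.
  Mo: 4 of 5 neighbours ≥ 4, starts repeating the rumor.
Round 6 — checking thresholds:
  Cal: 5 of 5 neighbours ≥ 5, starts repeating the rumor.
Round 7 — no new spreads; cascade stops.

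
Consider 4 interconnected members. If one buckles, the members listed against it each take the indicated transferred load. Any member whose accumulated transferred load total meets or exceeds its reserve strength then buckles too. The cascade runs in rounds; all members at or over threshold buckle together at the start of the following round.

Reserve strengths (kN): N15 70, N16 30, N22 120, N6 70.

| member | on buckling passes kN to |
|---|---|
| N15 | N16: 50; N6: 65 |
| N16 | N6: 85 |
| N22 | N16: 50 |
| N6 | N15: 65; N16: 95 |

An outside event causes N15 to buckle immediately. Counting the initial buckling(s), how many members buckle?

3

Round 1 — N15 buckles (initial).
  N16: +50 → 50 ≥ 30
  N6: +65 → 65 < 70
Round 2 — N16 buckles.
  N6: +85 → 150 ≥ 70
Round 3 — N6 buckles.
No further bucklings.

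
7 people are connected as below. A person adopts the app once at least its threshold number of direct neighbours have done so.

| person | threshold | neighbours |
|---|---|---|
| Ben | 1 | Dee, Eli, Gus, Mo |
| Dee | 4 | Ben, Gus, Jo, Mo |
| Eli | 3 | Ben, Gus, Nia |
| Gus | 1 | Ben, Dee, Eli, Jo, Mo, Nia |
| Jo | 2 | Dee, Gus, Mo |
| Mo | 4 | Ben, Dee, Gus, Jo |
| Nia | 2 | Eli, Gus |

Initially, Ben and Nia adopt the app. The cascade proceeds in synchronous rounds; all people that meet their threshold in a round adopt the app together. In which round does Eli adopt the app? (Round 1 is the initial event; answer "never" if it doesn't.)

3

Round 1 — Ben, Nia adopt the app (initial).
Round 2 — checking thresholds:
  Dee: 1 of 4 neighbours < 4, below threshold.
  Eli: 2 of 3 neighbours < 3, below threshold.
  Gus: 2 of 6 neighbours ≥ 1, adopts the app.
  Mo: 1 of 4 neighbours < 4, below threshold.
Round 3 — checking thresholds:
  Dee: 2 of 4 neighbours < 4, below threshold.
  Eli: 3 of 3 neighbours ≥ 3, adopts the app.
  Jo: 1 of 3 neighbours < 2, below threshold.
  Mo: 2 of 4 neighbours < 4, below threshold.
Round 4 — no new adoptions; cascade stops.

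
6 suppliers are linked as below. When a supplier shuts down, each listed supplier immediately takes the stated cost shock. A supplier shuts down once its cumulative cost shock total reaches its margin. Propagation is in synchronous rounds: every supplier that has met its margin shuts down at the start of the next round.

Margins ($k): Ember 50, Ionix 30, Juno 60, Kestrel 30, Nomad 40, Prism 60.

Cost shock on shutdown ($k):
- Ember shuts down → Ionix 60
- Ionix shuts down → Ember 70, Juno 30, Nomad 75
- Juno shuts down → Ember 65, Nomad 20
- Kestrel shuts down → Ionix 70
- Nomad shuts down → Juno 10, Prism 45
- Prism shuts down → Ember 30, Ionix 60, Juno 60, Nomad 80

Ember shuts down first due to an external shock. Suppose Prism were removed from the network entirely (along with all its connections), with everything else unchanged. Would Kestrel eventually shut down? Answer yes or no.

With Prism removed:
Round 1 — Ember shuts down (initial).
  Ionix: +60 → 60 ≥ 30
Round 2 — Ionix shuts down.
  Juno: +30 → 30 < 60
  Nomad: +75 → 75 ≥ 40
Round 3 — Nomad shuts down.
  Juno: +10 → 40 < 60
No further shutdowns.

no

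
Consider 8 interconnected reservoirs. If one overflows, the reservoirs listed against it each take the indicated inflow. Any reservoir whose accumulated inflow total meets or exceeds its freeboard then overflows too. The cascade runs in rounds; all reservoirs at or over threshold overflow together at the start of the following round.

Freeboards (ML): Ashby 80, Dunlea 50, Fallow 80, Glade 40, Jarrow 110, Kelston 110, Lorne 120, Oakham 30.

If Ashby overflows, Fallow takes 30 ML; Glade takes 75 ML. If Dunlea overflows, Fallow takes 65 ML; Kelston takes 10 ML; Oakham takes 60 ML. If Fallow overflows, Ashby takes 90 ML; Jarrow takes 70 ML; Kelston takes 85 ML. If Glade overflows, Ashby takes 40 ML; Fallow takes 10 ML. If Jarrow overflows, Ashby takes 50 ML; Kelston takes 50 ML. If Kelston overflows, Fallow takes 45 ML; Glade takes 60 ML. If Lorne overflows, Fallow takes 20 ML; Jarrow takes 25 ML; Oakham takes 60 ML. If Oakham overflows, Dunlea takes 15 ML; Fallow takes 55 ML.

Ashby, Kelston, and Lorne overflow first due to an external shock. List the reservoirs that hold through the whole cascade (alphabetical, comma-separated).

Round 1 — Ashby, Kelston, Lorne overflow (initial).
  Fallow: +30+45+20 → 95 ≥ 80
  Glade: +75+60 → 135 ≥ 40
  Jarrow: +25 → 25 < 110
  Oakham: +60 → 60 ≥ 30
Round 2 — Fallow, Glade, Oakham overflow.
  Dunlea: +15 → 15 < 50
  Jarrow: +70 → 95 < 110
No further overflows.

Dunlea, Jarrow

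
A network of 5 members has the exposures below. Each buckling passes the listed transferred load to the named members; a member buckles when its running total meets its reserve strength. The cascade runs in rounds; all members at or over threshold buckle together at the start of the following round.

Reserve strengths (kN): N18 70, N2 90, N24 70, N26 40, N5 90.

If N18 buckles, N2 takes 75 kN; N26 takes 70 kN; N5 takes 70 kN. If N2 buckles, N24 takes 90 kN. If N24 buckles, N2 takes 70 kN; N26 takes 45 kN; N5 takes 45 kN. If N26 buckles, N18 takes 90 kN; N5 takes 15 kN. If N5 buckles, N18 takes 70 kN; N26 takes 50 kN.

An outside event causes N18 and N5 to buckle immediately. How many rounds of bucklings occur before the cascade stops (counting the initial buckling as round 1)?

Round 1 — N18, N5 buckle (initial).
  N2: +75 → 75 < 90
  N26: +70+50 → 120 ≥ 40
Round 2 — N26 buckles.
No further bucklings.

2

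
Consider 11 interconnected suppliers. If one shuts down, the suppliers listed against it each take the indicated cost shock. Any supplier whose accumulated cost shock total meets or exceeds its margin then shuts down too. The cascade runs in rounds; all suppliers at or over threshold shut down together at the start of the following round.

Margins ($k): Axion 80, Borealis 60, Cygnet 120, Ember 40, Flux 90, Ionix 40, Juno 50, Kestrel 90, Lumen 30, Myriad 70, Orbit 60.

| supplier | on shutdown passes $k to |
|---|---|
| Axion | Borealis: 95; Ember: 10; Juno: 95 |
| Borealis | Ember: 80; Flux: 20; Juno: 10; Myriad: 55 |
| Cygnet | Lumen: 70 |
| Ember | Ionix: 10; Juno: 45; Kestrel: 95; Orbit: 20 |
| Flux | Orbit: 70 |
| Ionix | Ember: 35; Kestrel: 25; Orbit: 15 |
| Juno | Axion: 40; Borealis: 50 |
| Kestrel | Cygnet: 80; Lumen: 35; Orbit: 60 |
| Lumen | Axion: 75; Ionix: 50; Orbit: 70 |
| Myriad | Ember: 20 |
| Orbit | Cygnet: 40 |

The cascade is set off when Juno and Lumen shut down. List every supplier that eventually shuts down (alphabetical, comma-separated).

Round 1 — Juno, Lumen shut down (initial).
  Axion: +40+75 → 115 ≥ 80
  Borealis: +50 → 50 < 60
  Ionix: +50 → 50 ≥ 40
  Orbit: +70 → 70 ≥ 60
Round 2 — Axion, Ionix, Orbit shut down.
  Borealis: +95 → 145 ≥ 60
  Cygnet: +40 → 40 < 120
  Ember: +10+35 → 45 ≥ 40
  Kestrel: +25 → 25 < 90
Round 3 — Borealis, Ember shut down.
  Flux: +20 → 20 < 90
  Kestrel: +95 → 120 ≥ 90
  Myriad: +55 → 55 < 70
Round 4 — Kestrel shuts down.
  Cygnet: +80 → 120 ≥ 120
Round 5 — Cygnet shuts down.
No further shutdowns.

Axion, Borealis, Cygnet, Ember, Ionix, Juno, Kestrel, Lumen, Orbit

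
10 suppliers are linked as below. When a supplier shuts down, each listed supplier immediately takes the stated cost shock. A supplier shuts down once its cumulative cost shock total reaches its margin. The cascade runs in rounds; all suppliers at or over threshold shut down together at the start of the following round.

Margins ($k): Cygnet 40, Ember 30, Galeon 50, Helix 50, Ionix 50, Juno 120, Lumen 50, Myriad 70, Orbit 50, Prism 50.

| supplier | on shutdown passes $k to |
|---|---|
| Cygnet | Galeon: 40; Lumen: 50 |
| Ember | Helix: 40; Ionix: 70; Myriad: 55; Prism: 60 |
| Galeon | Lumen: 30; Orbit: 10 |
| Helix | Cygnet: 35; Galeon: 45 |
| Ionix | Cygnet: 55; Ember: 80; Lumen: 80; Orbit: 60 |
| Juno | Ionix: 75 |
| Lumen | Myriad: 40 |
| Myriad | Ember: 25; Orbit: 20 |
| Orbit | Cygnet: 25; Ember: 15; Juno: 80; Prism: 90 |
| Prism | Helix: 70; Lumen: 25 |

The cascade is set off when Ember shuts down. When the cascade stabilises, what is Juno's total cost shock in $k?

Round 1 — Ember shuts down (initial).
  Helix: +40 → 40 < 50
  Ionix: +70 → 70 ≥ 50
  Myriad: +55 → 55 < 70
  Prism: +60 → 60 ≥ 50
Round 2 — Ionix, Prism shut down.
  Cygnet: +55 → 55 ≥ 40
  Helix: +70 → 110 ≥ 50
  Lumen: +80+25 → 105 ≥ 50
  Orbit: +60 → 60 ≥ 50
Round 3 — Cygnet, Helix, Lumen, Orbit shut down.
  Galeon: +40+45 → 85 ≥ 50
  Juno: +80 → 80 < 120
  Myriad: +40 → 95 ≥ 70
Round 4 — Galeon, Myriad shut down.
No further shutdowns.

80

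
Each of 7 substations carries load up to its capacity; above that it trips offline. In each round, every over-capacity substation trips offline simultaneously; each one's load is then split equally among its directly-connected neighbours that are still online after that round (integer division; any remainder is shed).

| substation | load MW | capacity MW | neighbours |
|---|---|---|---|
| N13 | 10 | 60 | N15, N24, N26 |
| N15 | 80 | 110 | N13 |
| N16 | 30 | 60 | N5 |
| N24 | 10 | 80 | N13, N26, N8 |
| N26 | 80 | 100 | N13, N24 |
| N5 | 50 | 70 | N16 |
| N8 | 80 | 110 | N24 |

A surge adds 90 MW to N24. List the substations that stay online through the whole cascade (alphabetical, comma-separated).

N16, N5

Round 1 — N24 at 100 > 80. N24 trips offline.
  N24 sheds 100 MW to N13, N26, N8: 33 each (1 lost).
    N13: 10+33 = 43 ≤ 60
    N26: 80+33 = 113 > 100
    N8: 80+33 = 113 > 110
Round 2 — N26, N8 trip offline.
  N26 sheds 113 MW to N13: 113 each.
    N13: 43+113 = 156 > 60
  N8 sheds 113 MW: no online neighbours, lost.
Round 3 — N13 trips offline.
  N13 sheds 156 MW to N15: 156 each.
    N15: 80+156 = 236 > 110
Round 4 — N15 trips offline.
  N15 sheds 236 MW: no online neighbours, lost.
No further trips.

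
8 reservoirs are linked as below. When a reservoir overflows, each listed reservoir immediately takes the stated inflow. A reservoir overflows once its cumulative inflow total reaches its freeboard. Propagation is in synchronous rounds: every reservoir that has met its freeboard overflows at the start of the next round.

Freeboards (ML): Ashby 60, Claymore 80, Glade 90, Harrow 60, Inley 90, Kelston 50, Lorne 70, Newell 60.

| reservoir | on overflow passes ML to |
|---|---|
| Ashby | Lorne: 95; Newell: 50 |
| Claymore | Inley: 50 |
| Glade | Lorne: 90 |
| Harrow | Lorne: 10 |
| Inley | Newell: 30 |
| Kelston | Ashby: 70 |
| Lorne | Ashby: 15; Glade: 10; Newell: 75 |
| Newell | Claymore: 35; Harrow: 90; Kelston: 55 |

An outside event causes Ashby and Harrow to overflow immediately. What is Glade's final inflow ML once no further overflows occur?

10

Round 1 — Ashby, Harrow overflow (initial).
  Lorne: +95+10 → 105 ≥ 70
  Newell: +50 → 50 < 60
Round 2 — Lorne overflows.
  Glade: +10 → 10 < 90
  Newell: +75 → 125 ≥ 60
Round 3 — Newell overflows.
  Claymore: +35 → 35 < 80
  Kelston: +55 → 55 ≥ 50
Round 4 — Kelston overflows.
No further overflows.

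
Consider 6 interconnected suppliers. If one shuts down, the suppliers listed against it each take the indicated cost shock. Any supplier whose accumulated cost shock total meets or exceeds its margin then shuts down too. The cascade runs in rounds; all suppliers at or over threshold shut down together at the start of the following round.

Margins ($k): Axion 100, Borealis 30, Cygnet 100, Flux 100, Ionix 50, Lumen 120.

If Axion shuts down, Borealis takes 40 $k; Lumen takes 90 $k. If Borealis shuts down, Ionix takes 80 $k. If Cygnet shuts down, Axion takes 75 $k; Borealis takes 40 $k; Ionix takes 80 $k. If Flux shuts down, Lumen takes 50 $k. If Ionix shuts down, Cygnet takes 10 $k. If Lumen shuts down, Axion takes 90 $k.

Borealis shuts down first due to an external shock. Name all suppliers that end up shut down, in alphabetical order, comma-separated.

Borealis, Ionix

Round 1 — Borealis shuts down (initial).
  Ionix: +80 → 80 ≥ 50
Round 2 — Ionix shuts down.
  Cygnet: +10 → 10 < 100
No further shutdowns.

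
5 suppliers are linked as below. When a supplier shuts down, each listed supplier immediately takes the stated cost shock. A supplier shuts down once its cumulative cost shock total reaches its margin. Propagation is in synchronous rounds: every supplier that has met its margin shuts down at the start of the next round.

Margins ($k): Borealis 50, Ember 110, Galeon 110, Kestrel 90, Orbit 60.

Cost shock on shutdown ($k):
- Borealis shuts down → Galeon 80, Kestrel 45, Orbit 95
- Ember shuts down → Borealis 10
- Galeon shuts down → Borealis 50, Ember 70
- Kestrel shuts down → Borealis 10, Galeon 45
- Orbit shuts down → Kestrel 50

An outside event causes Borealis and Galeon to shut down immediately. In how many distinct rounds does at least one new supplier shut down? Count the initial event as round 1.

Round 1 — Borealis, Galeon shut down (initial).
  Ember: +70 → 70 < 110
  Kestrel: +45 → 45 < 90
  Orbit: +95 → 95 ≥ 60
Round 2 — Orbit shuts down.
  Kestrel: +50 → 95 ≥ 90
Round 3 — Kestrel shuts down.
No further shutdowns.

3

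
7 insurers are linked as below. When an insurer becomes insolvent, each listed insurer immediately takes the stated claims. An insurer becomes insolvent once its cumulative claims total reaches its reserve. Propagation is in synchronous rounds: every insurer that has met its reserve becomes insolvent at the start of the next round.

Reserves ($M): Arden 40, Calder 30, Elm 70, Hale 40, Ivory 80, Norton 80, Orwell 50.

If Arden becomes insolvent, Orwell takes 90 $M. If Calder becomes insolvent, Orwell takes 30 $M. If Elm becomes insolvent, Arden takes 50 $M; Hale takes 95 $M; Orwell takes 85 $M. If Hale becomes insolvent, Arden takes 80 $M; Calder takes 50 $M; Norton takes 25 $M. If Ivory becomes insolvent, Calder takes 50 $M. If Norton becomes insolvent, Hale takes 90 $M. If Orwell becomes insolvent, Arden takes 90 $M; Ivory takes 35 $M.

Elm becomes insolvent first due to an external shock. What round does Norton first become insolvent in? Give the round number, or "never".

never

Round 1 — Elm becomes insolvent (initial).
  Arden: +50 → 50 ≥ 40
  Hale: +95 → 95 ≥ 40
  Orwell: +85 → 85 ≥ 50
Round 2 — Arden, Hale, Orwell become insolvent.
  Calder: +50 → 50 ≥ 30
  Ivory: +35 → 35 < 80
  Norton: +25 → 25 < 80
Round 3 — Calder becomes insolvent.
No further insolvencies.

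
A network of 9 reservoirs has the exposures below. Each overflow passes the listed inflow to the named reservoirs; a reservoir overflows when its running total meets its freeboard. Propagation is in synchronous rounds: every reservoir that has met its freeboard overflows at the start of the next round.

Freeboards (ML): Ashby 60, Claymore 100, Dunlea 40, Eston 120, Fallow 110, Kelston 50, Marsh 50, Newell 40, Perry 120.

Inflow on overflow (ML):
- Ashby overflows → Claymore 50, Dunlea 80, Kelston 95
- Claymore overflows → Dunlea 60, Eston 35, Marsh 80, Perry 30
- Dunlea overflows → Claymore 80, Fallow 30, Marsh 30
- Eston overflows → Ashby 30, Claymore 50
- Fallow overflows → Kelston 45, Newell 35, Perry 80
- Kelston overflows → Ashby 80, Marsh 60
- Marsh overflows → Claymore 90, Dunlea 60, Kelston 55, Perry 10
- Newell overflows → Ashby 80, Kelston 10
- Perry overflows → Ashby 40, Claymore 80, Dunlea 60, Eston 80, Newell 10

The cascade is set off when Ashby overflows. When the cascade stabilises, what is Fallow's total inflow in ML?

30

Round 1 — Ashby overflows (initial).
  Claymore: +50 → 50 < 100
  Dunlea: +80 → 80 ≥ 40
  Kelston: +95 → 95 ≥ 50
Round 2 — Dunlea, Kelston overflow.
  Claymore: +80 → 130 ≥ 100
  Fallow: +30 → 30 < 110
  Marsh: +30+60 → 90 ≥ 50
Round 3 — Claymore, Marsh overflow.
  Eston: +35 → 35 < 120
  Perry: +30+10 → 40 < 120
No further overflows.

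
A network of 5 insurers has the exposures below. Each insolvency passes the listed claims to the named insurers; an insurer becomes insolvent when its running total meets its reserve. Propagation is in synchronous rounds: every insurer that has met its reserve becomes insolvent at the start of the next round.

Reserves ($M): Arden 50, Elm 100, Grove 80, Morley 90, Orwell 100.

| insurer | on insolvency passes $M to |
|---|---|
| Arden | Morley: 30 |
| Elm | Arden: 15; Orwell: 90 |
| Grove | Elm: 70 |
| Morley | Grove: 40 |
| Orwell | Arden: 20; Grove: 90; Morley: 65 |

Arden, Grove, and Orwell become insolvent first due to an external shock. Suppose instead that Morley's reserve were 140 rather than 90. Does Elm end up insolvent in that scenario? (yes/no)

no

With Morley's reserve at 140:
Round 1 — Arden, Grove, Orwell become insolvent (initial).
  Elm: +70 → 70 < 100
  Morley: +30+65 → 95 < 140
No further insolvencies.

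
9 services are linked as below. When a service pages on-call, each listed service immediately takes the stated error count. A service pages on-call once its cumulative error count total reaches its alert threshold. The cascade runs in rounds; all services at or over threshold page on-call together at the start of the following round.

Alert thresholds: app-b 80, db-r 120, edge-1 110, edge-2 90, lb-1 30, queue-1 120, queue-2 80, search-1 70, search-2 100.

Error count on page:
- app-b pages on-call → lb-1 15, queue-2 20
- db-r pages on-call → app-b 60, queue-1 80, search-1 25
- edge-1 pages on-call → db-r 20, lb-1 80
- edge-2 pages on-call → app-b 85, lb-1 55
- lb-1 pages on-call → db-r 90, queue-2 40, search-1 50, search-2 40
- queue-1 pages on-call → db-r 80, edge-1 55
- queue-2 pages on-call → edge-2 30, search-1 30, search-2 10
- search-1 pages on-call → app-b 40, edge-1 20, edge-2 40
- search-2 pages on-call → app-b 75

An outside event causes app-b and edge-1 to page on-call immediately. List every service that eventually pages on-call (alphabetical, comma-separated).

Round 1 — app-b, edge-1 page on-call (initial).
  db-r: +20 → 20 < 120
  lb-1: +15+80 → 95 ≥ 30
  queue-2: +20 → 20 < 80
Round 2 — lb-1 pages on-call.
  db-r: +90 → 110 < 120
  queue-2: +40 → 60 < 80
  search-1: +50 → 50 < 70
  search-2: +40 → 40 < 100
No further pages.

app-b, edge-1, lb-1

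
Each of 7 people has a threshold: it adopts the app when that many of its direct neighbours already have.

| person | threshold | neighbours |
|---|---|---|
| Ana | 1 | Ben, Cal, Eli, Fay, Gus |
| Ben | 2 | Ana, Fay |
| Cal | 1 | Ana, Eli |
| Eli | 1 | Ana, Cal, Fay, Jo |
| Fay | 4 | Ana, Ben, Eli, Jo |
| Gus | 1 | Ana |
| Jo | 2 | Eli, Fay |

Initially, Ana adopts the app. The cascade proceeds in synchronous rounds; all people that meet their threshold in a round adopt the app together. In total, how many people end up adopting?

4

Round 1 — Ana adopts the app (initial).
Round 2 — checking thresholds:
  Ben: 1 of 2 neighbours < 2, below threshold.
  Cal: 1 of 2 neighbours ≥ 1, adopts the app.
  Eli: 1 of 4 neighbours ≥ 1, adopts the app.
  Fay: 1 of 4 neighbours < 4, below threshold.
  Gus: 1 of 1 neighbours ≥ 1, adopts the app.
Round 3 — no new adoptions; cascade stops.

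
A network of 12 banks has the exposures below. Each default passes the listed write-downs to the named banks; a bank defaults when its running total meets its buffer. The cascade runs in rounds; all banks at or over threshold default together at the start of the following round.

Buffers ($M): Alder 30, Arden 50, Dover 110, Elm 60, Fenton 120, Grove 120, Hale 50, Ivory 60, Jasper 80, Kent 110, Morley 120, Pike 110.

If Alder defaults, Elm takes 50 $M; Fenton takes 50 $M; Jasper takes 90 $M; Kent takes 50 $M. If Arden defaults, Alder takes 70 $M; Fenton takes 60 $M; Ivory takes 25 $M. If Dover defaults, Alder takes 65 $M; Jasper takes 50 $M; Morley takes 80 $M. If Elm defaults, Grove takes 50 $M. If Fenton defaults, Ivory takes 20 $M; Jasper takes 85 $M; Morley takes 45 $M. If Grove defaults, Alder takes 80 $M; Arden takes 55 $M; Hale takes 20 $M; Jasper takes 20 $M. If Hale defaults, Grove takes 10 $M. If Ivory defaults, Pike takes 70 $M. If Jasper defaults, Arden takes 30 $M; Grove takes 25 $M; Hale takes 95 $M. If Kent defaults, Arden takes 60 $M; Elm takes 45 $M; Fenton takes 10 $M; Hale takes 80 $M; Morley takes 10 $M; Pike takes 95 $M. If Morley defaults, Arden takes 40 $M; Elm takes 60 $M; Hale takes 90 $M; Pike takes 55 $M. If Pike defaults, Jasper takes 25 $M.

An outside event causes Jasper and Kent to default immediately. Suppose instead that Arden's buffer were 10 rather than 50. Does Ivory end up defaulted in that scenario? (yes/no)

no

With Arden's buffer at 10:
Round 1 — Jasper, Kent default (initial).
  Arden: +30+60 → 90 ≥ 10
  Elm: +45 → 45 < 60
  Fenton: +10 → 10 < 120
  Grove: +25 → 25 < 120
  Hale: +95+80 → 175 ≥ 50
  Morley: +10 → 10 < 120
  Pike: +95 → 95 < 110
Round 2 — Arden, Hale default.
  Alder: +70 → 70 ≥ 30
  Fenton: +60 → 70 < 120
  Grove: +10 → 35 < 120
  Ivory: +25 → 25 < 60
Round 3 — Alder defaults.
  Elm: +50 → 95 ≥ 60
  Fenton: +50 → 120 ≥ 120
Round 4 — Elm, Fenton default.
  Grove: +50 → 85 < 120
  Ivory: +20 → 45 < 60
  Morley: +45 → 55 < 120
No further defaults.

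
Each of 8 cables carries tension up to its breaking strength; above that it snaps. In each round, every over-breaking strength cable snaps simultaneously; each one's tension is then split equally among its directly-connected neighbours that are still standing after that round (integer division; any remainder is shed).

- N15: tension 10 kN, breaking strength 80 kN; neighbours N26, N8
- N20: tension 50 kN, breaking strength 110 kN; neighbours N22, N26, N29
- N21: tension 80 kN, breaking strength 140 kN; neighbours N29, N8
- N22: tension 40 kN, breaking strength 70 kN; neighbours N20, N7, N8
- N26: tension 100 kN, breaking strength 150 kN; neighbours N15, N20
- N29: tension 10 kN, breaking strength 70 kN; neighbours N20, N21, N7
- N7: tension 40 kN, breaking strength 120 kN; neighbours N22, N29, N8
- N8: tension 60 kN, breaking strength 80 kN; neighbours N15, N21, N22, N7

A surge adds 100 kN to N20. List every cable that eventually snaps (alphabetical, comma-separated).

Round 1 — N20 at 150 > 110. N20 snaps.
  N20 sheds 150 kN to N22, N26, N29: 50 each.
    N22: 40+50 = 90 > 70
    N26: 100+50 = 150 ≤ 150
    N29: 10+50 = 60 ≤ 70
Round 2 — N22 snaps.
  N22 sheds 90 kN to N7, N8: 45 each.
    N7: 40+45 = 85 ≤ 120
    N8: 60+45 = 105 > 80
Round 3 — N8 snaps.
  N8 sheds 105 kN to N15, N21, N7: 35 each.
    N15: 10+35 = 45 ≤ 80
    N21: 80+35 = 115 ≤ 140
    N7: 85+35 = 120 ≤ 120
No further breaks.

N20, N22, N8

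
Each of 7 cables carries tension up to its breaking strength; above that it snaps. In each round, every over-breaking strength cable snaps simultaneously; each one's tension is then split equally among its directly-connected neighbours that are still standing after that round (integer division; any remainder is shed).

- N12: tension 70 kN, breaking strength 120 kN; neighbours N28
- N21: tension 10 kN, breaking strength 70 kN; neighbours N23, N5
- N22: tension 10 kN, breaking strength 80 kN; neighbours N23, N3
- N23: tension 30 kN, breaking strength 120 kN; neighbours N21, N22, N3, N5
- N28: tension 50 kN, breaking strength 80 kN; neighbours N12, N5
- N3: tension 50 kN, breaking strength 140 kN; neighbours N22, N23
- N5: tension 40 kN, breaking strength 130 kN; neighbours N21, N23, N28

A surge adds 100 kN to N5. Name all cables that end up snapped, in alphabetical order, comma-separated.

N12, N28, N5

Round 1 — N5 at 140 > 130. N5 snaps.
  N5 sheds 140 kN to N21, N23, N28: 46 each (2 lost).
    N21: 10+46 = 56 ≤ 70
    N23: 30+46 = 76 ≤ 120
    N28: 50+46 = 96 > 80
Round 2 — N28 snaps.
  N28 sheds 96 kN to N12: 96 each.
    N12: 70+96 = 166 > 120
Round 3 — N12 snaps.
  N12 sheds 166 kN: no online neighbours, lost.
No further breaks.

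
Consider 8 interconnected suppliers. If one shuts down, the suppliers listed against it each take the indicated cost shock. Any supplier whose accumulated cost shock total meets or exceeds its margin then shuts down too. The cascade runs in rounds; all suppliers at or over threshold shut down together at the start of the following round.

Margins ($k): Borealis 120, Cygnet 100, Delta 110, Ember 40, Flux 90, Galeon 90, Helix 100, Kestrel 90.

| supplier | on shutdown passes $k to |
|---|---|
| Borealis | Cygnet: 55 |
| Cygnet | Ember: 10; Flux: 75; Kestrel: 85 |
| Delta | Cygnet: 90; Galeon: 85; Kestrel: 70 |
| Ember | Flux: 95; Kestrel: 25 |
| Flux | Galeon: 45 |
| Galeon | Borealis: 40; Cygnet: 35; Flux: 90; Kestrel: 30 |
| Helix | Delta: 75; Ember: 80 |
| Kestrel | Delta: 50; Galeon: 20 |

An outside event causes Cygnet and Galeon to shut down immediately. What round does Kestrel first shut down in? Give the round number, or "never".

Round 1 — Cygnet, Galeon shut down (initial).
  Borealis: +40 → 40 < 120
  Ember: +10 → 10 < 40
  Flux: +75+90 → 165 ≥ 90
  Kestrel: +85+30 → 115 ≥ 90
Round 2 — Flux, Kestrel shut down.
  Delta: +50 → 50 < 110
No further shutdowns.

2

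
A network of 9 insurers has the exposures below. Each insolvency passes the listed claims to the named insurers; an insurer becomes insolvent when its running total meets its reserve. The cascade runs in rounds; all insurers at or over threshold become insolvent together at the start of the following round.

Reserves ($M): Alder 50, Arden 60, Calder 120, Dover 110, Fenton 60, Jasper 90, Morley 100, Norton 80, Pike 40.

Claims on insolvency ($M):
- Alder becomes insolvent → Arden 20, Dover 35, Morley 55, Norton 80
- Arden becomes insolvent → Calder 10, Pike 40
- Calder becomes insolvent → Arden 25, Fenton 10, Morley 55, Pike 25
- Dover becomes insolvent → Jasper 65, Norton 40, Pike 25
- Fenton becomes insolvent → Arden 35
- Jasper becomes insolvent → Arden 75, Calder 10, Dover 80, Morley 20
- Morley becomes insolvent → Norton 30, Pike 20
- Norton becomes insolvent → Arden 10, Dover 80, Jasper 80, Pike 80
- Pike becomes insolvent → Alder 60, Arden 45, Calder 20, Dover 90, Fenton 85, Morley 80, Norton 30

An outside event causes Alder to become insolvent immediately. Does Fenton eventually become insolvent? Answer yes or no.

Round 1 — Alder becomes insolvent (initial).
  Arden: +20 → 20 < 60
  Dover: +35 → 35 < 110
  Morley: +55 → 55 < 100
  Norton: +80 → 80 ≥ 80
Round 2 — Norton becomes insolvent.
  Arden: +10 → 30 < 60
  Dover: +80 → 115 ≥ 110
  Jasper: +80 → 80 < 90
  Pike: +80 → 80 ≥ 40
Round 3 — Dover, Pike become insolvent.
  Arden: +45 → 75 ≥ 60
  Calder: +20 → 20 < 120
  Fenton: +85 → 85 ≥ 60
  Jasper: +65 → 145 ≥ 90
  Morley: +80 → 135 ≥ 100
Round 4 — Arden, Fenton, Jasper, Morley become insolvent.
  Calder: +10+10 → 40 < 120
No further insolvencies.

yes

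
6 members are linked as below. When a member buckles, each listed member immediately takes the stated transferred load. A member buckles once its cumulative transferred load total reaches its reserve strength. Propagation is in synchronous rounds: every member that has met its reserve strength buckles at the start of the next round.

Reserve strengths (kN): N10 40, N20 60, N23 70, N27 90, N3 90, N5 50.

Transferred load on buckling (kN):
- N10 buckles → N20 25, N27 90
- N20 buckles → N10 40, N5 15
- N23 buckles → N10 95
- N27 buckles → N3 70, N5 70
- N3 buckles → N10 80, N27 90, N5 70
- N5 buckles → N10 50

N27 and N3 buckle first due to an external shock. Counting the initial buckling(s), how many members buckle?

Round 1 — N27, N3 buckle (initial).
  N10: +80 → 80 ≥ 40
  N5: +70+70 → 140 ≥ 50
Round 2 — N10, N5 buckle.
  N20: +25 → 25 < 60
No further bucklings.

4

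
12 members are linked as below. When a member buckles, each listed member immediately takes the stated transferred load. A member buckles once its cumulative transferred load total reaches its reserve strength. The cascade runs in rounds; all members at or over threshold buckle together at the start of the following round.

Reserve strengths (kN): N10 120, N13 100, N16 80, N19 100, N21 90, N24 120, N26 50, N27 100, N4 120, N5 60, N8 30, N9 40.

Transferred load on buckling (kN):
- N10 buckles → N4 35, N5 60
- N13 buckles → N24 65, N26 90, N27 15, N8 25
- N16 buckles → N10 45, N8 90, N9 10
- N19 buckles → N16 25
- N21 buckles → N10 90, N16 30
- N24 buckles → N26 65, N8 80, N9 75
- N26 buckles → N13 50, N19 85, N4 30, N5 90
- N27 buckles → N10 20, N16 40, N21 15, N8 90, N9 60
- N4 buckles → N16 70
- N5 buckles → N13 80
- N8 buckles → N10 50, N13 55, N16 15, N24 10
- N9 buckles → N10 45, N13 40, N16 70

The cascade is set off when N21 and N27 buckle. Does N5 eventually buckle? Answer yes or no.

yes

Round 1 — N21, N27 buckle (initial).
  N10: +90+20 → 110 < 120
  N16: +30+40 → 70 < 80
  N8: +90 → 90 ≥ 30
  N9: +60 → 60 ≥ 40
Round 2 — N8, N9 buckle.
  N10: +50+45 → 205 ≥ 120
  N13: +55+40 → 95 < 100
  N16: +15+70 → 155 ≥ 80
  N24: +10 → 10 < 120
Round 3 — N10, N16 buckle.
  N4: +35 → 35 < 120
  N5: +60 → 60 ≥ 60
Round 4 — N5 buckles.
  N13: +80 → 175 ≥ 100
Round 5 — N13 buckles.
  N24: +65 → 75 < 120
  N26: +90 → 90 ≥ 50
Round 6 — N26 buckles.
  N19: +85 → 85 < 100
  N4: +30 → 65 < 120
No further bucklings.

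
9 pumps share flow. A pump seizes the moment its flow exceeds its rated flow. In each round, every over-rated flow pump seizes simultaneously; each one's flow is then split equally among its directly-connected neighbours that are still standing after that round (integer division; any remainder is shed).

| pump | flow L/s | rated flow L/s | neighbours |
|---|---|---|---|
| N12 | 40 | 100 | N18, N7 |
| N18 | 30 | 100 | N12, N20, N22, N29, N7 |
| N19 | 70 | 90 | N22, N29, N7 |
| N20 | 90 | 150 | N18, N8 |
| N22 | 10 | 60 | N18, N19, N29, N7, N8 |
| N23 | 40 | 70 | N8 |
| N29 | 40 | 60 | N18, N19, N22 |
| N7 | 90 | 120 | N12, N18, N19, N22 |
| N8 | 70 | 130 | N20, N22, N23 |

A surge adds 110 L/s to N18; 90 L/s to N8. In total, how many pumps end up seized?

9

Round 1 — N18 at 140 > 100; N8 at 160 > 130. N18, N8 seize.
  N18 sheds 140 L/s to N12, N20, N22, N29, N7: 28 each.
    N12: 40+28 = 68 ≤ 100
    N20: 90+28 = 118 ≤ 150
    N22: 10+28 = 38 ≤ 60
    N29: 40+28 = 68 > 60
    N7: 90+28 = 118 ≤ 120
  N8 sheds 160 L/s to N20, N22, N23: 53 each (1 lost).
    N20: 118+53 = 171 > 150
    N22: 38+53 = 91 > 60
    N23: 40+53 = 93 > 70
Round 2 — N20, N22, N23, N29 seize.
  N20 sheds 171 L/s: no online neighbours, lost.
  N22 sheds 91 L/s to N19, N7: 45 each (1 lost).
    N19: 70+45 = 115 > 90
    N7: 118+45 = 163 > 120
  N23 sheds 93 L/s: no online neighbours, lost.
  N29 sheds 68 L/s to N19: 68 each.
    N19: 115+68 = 183 > 90
Round 3 — N19, N7 seize.
  N19 sheds 183 L/s: no online neighbours, lost.
  N7 sheds 163 L/s to N12: 163 each.
    N12: 68+163 = 231 > 100
Round 4 — N12 seizes.
  N12 sheds 231 L/s: no online neighbours, lost.
No further seizures.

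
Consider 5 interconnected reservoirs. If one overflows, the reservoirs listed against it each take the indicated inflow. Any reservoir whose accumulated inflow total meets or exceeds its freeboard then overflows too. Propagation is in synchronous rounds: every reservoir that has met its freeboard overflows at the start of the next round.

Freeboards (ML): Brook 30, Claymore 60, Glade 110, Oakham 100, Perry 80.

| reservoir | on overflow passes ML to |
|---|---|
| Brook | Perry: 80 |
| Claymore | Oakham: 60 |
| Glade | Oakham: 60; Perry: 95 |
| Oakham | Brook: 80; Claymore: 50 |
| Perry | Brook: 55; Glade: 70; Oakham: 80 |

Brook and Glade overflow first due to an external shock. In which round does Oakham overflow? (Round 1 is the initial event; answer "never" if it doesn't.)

Round 1 — Brook, Glade overflow (initial).
  Oakham: +60 → 60 < 100
  Perry: +80+95 → 175 ≥ 80
Round 2 — Perry overflows.
  Oakham: +80 → 140 ≥ 100
Round 3 — Oakham overflows.
  Claymore: +50 → 50 < 60
No further overflows.

3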